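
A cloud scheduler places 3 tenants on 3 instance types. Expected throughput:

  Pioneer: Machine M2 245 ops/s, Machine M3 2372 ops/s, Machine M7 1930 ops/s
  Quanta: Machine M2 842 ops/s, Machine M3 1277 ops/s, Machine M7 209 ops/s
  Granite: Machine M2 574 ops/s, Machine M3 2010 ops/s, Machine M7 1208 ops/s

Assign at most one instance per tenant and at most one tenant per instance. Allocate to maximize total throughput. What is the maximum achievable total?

This is a one-to-one assignment (maximum-weight bipartite matching).
Optimal: Pioneer→Machine M7 (1930 ops/s), Quanta→Machine M2 (842 ops/s), Granite→Machine M3 (2010 ops/s) — total 1930+842+2010 = 4782 ops/s.
Row-greedy (each tenant in turn takes its best remaining instance) gives 4422 ops/s, worse by 360.
Swapping Pioneer↔Granite (Pioneer→Machine M3 2372 ops/s, Granite→Machine M7 1208 ops/s) loses 360.
Every other assignment is strictly worse.

Max total: 4782 ops/s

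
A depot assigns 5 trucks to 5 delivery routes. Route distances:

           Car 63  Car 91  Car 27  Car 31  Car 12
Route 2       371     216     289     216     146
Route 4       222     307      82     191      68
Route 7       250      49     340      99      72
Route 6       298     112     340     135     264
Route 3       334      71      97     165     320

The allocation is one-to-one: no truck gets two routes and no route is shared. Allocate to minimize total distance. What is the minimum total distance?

Min total: 649 km

This is a one-to-one assignment (minimum-cost bipartite matching).
Optimal: Car 63→Route 4 (222 km), Car 91→Route 7 (49 km), Car 27→Route 3 (97 km), Car 31→Route 6 (135 km), Car 12→Route 2 (146 km) — total 222+49+97+135+146 = 649 km.
Column-greedy (each route in turn goes to its cheapest remaining truck) gives 746 km, worse by 97.
Next-best assignment: Car 63→Route 4, Car 91→Route 6, Car 27→Route 3, Car 31→Route 7, Car 12→Route 2 = 676 km.
No other one-to-one assignment undercuts 649 km.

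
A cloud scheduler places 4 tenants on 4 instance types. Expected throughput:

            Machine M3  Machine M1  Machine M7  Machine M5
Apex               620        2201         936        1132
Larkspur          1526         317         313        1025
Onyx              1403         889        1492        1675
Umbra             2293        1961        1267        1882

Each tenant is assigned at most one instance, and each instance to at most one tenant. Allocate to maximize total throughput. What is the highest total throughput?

Max total: 7101 ops/s

Treat this as an assignment problem: match each tenant to one instance.
Optimal: Apex→Machine M1 (2201 ops/s), Larkspur→Machine M3 (1526 ops/s), Onyx→Machine M7 (1492 ops/s), Umbra→Machine M5 (1882 ops/s) — total 2201+1526+1492+1882 = 7101 ops/s.
Row-greedy (each tenant in turn takes its best remaining instance) gives 6669 ops/s, worse by 432.
Next-best assignment: Apex→Machine M1, Larkspur→Machine M5, Onyx→Machine M7, Umbra→Machine M3 = 7011 ops/s.
No other one-to-one assignment exceeds 7101 ops/s.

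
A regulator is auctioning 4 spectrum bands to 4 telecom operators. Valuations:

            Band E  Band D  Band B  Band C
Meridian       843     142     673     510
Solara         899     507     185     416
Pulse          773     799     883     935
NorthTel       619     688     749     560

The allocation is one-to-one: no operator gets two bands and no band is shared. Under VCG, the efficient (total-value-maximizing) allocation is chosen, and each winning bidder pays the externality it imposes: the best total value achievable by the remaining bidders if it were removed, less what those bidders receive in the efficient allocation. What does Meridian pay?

Efficient allocation: Meridian→Band B ($673M), Solara→Band E ($899M), Pulse→Band C ($935M), NorthTel→Band D ($688M); total welfare W = $3195M.
Meridian receives Band B at value $673M, so the others get W − 673 = $2522M.
Without Meridian: best allocation of the remaining 3 bidders over all 4 bands is Solara→Band E ($899M), Pulse→Band C ($935M), NorthTel→Band B ($749M), total $2583M.
VCG payment = (others' best without Meridian) − (others' welfare with Meridian) = 2583 − 2522 = $61M.

Meridian pays $61M.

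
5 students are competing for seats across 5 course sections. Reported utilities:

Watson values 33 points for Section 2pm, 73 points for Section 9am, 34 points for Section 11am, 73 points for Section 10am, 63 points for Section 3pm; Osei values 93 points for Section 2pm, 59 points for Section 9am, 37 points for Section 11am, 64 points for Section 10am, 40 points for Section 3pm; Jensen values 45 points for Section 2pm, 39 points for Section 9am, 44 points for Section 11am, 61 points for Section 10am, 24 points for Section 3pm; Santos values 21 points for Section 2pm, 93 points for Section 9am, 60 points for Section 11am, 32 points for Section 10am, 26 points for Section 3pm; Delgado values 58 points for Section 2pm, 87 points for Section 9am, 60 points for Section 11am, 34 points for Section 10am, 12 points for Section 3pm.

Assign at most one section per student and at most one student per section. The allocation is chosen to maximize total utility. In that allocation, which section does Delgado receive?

Optimal: Watson→Section 3pm (63 points), Osei→Section 2pm (93 points), Jensen→Section 10am (61 points), Santos→Section 9am (93 points), Delgado→Section 11am (60 points) — total 63+93+61+93+60 = 370 points.
Row-greedy (each student in turn takes its best remaining section) gives 299 points, worse by 71.
Every other assignment is strictly worse.
Delgado's own top section is Section 9am (87 points), but forcing Delgado→Section 9am and reassigning the rest optimally gives only 364 points — worse by 6.

Delgado receives Section 11am.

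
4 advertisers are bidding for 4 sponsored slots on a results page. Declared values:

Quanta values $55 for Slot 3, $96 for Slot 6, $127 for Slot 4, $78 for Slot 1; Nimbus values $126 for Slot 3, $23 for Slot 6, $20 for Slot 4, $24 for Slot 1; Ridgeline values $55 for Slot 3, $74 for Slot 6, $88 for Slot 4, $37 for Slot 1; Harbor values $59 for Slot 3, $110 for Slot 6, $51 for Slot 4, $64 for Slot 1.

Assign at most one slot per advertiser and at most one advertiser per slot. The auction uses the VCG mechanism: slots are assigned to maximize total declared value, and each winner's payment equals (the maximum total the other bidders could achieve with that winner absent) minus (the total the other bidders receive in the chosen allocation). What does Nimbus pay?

Efficient allocation: Quanta→Slot 1 ($78), Nimbus→Slot 3 ($126), Ridgeline→Slot 4 ($88), Harbor→Slot 6 ($110); total welfare W = $402.
Nimbus receives Slot 3 at value $126, so the others get W − 126 = $276.
Without Nimbus: best allocation of the remaining 3 bidders over all 4 slots is Quanta→Slot 4 ($127), Ridgeline→Slot 3 ($55), Harbor→Slot 6 ($110), total $292.
VCG payment = (others' best without Nimbus) − (others' welfare with Nimbus) = 292 − 276 = $16.

Nimbus pays $16.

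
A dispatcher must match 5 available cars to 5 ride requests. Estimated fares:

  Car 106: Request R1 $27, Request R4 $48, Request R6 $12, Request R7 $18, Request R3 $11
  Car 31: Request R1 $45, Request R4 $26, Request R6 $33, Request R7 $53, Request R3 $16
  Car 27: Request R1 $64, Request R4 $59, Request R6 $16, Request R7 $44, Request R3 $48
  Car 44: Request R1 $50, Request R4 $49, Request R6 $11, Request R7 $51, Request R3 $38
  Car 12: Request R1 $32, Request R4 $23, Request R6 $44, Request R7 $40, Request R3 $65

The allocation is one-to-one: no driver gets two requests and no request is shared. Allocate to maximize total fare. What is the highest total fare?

Max total: $261

Optimal: Car 106→Request R4 ($48), Car 31→Request R6 ($33), Car 27→Request R1 ($64), Car 44→Request R7 ($51), Car 12→Request R3 ($65) — total 48+33+64+51+65 = $261.
Max-entry greedy (repeatedly take the single best remaining cell) gives $243, worse by 18.
Checked against all permutations: $261 is optimal.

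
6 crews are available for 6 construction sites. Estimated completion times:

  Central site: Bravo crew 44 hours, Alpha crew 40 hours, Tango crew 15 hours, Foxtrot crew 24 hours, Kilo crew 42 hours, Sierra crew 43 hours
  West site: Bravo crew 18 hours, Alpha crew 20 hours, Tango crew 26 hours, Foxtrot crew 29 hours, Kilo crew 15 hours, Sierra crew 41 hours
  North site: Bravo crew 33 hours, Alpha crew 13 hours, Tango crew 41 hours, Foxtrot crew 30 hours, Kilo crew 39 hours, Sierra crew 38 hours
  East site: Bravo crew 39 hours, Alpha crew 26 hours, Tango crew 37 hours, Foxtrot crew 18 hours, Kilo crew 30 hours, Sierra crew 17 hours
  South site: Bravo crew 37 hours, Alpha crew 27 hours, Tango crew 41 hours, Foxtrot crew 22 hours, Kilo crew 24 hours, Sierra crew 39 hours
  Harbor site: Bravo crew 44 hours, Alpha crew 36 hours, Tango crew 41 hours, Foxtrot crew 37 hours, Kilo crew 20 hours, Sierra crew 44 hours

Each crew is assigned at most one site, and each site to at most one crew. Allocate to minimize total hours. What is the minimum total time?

Optimal: Bravo crew→West site (18 hours), Alpha crew→North site (13 hours), Tango crew→Central site (15 hours), Foxtrot crew→South site (22 hours), Kilo crew→Harbor site (20 hours), Sierra crew→East site (17 hours) — total 18+13+15+22+20+17 = 105 hours.
Column-greedy (each site in turn goes to its cheapest remaining crew) gives 126 hours, worse by 21.
Swapping Foxtrot crew↔Alpha crew (Foxtrot crew→North site 30 hours, Alpha crew→South site 27 hours) adds 22.

Min total: 105 hours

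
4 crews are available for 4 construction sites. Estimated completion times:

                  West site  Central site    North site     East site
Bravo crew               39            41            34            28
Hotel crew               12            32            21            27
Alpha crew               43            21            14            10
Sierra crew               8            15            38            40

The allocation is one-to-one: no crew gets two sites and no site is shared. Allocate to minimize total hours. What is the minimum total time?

Treat this as an assignment problem: match each crew to one site.
Optimal: Bravo crew→East site (28 hours), Hotel crew→West site (12 hours), Alpha crew→North site (14 hours), Sierra crew→Central site (15 hours) — total 28+12+14+15 = 69 hours.
Column-greedy (each site in turn goes to its cheapest remaining crew) gives 78 hours, worse by 9.
No other one-to-one assignment undercuts 69 hours.

Minimum total: 69 hours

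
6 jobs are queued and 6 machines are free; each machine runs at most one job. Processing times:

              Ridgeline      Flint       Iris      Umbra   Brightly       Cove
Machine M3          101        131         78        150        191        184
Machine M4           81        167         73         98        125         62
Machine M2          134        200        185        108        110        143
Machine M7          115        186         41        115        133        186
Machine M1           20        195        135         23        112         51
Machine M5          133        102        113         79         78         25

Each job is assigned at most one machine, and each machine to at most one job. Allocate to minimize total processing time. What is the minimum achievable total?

Min total: 411 min

Treat this as an assignment problem: match each job to one machine.
Optimal: Ridgeline→Machine M4 (81 min), Flint→Machine M3 (131 min), Iris→Machine M7 (41 min), Umbra→Machine M1 (23 min), Brightly→Machine M2 (110 min), Cove→Machine M5 (25 min) — total 81+131+41+23+110+25 = 411 min.
Column-greedy (each machine in turn goes to its cheapest remaining job) gives 577 min, worse by 166.
Next-best assignment: Ridgeline→Machine M1, Flint→Machine M3, Iris→Machine M7, Umbra→Machine M4, Brightly→Machine M2, Cove→Machine M5 = 425 min.
Swapping Umbra↔Cove (Umbra→Machine M5 79 min, Cove→Machine M1 51 min) adds 82.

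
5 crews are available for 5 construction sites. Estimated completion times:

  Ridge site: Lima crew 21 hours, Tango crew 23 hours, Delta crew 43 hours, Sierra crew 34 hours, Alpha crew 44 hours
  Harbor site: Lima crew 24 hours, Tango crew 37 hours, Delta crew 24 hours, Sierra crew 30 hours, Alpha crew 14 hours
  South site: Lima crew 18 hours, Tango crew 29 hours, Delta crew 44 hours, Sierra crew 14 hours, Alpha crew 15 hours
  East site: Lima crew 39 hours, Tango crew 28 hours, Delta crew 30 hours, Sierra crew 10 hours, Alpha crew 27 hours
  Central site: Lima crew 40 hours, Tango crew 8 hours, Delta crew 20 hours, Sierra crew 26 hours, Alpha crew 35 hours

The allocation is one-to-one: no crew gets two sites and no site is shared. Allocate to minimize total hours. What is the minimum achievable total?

Optimal: Lima crew→Ridge site (21 hours), Tango crew→Central site (8 hours), Delta crew→Harbor site (24 hours), Sierra crew→East site (10 hours), Alpha crew→South site (15 hours) — total 21+8+24+10+15 = 78 hours.
Column-greedy (each site in turn goes to its cheapest remaining crew) gives 97 hours, worse by 19.
Swapping Tango crew↔Alpha crew (Tango crew→South site 29 hours, Alpha crew→Central site 35 hours) adds 41.

Minimum total: 78 hours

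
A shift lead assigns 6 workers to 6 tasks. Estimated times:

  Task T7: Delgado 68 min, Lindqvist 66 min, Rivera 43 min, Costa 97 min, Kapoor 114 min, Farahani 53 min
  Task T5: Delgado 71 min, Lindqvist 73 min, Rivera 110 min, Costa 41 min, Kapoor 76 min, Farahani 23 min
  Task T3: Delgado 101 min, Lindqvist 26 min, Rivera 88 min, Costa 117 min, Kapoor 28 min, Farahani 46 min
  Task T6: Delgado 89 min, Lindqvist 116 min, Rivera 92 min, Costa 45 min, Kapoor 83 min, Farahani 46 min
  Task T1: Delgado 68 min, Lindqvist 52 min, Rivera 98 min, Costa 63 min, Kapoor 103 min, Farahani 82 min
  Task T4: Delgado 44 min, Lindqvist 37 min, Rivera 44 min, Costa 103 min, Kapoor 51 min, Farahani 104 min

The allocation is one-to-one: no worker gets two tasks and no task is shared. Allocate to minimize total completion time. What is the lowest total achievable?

Min total: 235 min

Optimal: Delgado→Task T4 (44 min), Lindqvist→Task T1 (52 min), Rivera→Task T7 (43 min), Costa→Task T6 (45 min), Kapoor→Task T3 (28 min), Farahani→Task T5 (23 min) — total 44+52+43+45+28+23 = 235 min.
Column-greedy (each task in turn goes to its cheapest remaining worker) gives 256 min, worse by 21.
Next-best assignment: Delgado→Task T1, Lindqvist→Task T4, Rivera→Task T7, Costa→Task T6, Kapoor→Task T3, Farahani→Task T5 = 244 min.
Swapping Rivera↔Farahani (Rivera→Task T5 110 min, Farahani→Task T7 53 min) adds 97.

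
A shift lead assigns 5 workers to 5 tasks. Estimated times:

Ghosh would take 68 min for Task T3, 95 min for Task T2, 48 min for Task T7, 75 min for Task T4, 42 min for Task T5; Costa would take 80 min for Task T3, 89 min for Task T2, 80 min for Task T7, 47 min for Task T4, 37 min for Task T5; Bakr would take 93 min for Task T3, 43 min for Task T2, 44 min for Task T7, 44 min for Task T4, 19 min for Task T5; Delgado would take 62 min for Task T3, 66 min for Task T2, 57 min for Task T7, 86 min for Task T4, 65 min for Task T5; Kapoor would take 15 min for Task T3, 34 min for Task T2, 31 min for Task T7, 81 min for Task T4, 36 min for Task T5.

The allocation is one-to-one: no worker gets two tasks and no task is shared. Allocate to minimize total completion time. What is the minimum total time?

This is the linear assignment problem.
Optimal: Ghosh→Task T7 (48 min), Costa→Task T4 (47 min), Bakr→Task T5 (19 min), Delgado→Task T2 (66 min), Kapoor→Task T3 (15 min) — total 48+47+19+66+15 = 195 min.
Row-greedy (each worker in turn takes its cheapest remaining task) gives 204 min, worse by 9.
Next-best assignment: Ghosh→Task T5, Costa→Task T4, Bakr→Task T2, Delgado→Task T7, Kapoor→Task T3 = 204 min.
Every other assignment is strictly worse.

Min total: 195 min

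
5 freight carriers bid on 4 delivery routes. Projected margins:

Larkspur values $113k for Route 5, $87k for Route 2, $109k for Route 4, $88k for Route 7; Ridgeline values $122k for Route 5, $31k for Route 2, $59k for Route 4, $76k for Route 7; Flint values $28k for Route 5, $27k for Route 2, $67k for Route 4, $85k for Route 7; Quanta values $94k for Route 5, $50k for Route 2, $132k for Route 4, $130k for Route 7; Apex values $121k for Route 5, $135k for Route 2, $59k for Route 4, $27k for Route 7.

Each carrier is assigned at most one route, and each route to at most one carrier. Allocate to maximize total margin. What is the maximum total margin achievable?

Max total: $496k

This is the linear assignment problem.
Optimal: Ridgeline→Route 5 ($122k), Apex→Route 2 ($135k), Larkspur→Route 4 ($109k), Quanta→Route 7 ($130k) — total 122+135+109+130 = $496k.
Row-greedy (each carrier in turn takes its best remaining route) gives $306k, worse by 190.
Swapping Apex↔Quanta (Apex→Route 7 $27k, Quanta→Route 2 $50k) loses 188.
No other one-to-one assignment exceeds $496k.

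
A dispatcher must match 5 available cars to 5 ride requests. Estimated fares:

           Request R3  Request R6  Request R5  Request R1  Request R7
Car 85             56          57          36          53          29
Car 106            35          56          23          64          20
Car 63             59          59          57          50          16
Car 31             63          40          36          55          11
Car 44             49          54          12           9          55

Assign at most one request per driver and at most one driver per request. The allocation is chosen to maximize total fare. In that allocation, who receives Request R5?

Optimal: Car 85→Request R6 ($57), Car 106→Request R1 ($64), Car 63→Request R5 ($57), Car 31→Request R3 ($63), Car 44→Request R7 ($55) — total 57+64+57+63+55 = $296.
Column-greedy (each request in turn goes to its best remaining driver) gives $277, worse by 19.
No other one-to-one assignment exceeds $296.
Car 63's own top request is Request R3 ($59), but forcing Car 63→Request R3 and reassigning the rest optimally gives only $271 — worse by 25.

Car 63 receives Request R5.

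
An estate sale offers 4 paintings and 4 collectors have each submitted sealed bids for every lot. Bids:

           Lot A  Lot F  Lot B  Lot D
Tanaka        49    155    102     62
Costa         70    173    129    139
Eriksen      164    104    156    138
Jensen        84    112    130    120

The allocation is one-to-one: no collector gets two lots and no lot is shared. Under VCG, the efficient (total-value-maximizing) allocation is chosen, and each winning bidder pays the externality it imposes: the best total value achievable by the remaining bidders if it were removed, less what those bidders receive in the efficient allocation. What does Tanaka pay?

Efficient allocation: Tanaka→Lot F ($155), Costa→Lot D ($139), Eriksen→Lot A ($164), Jensen→Lot B ($130); total welfare W = $588.
Tanaka receives Lot F at value $155, so the others get W − 155 = $433.
Without Tanaka: best allocation of the remaining 3 bidders over all 4 lots is Costa→Lot F ($173), Eriksen→Lot A ($164), Jensen→Lot B ($130), total $467.
VCG payment = (others' best without Tanaka) − (others' welfare with Tanaka) = 467 − 433 = $34.

Tanaka pays $34.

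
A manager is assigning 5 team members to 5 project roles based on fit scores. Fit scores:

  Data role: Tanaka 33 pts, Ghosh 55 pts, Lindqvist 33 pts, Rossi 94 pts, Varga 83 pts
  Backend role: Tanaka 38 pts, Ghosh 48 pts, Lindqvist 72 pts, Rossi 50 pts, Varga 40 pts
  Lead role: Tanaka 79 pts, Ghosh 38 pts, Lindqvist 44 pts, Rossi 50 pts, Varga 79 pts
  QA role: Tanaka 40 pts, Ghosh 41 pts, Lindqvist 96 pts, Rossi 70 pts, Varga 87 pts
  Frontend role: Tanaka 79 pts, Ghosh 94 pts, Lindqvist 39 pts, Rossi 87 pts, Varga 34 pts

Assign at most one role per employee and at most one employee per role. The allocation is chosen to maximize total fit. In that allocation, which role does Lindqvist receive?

This is the linear assignment problem.
Optimal: Tanaka→Lead role (79 pts), Ghosh→Frontend role (94 pts), Lindqvist→Backend role (72 pts), Rossi→Data role (94 pts), Varga→QA role (87 pts) — total 79+94+72+94+87 = 426 pts.
Row-greedy (each employee in turn takes its best remaining role) gives 403 pts, worse by 23.
Next-best assignment: Tanaka→Lead role, Ghosh→Frontend role, Lindqvist→QA role, Rossi→Data role, Varga→Backend role = 403 pts.
Lindqvist's own top role is QA role (96 pts), but forcing Lindqvist→QA role and reassigning the rest optimally gives only 403 pts — worse by 23.

Lindqvist receives Backend role.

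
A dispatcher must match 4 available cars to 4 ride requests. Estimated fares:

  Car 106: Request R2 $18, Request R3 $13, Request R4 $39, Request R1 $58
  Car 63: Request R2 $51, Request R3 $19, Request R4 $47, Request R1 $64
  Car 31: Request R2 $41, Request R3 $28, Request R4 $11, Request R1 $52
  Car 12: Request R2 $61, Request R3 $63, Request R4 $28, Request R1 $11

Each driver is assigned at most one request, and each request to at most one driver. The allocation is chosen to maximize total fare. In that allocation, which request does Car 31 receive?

This is the linear assignment problem.
Optimal: Car 106→Request R1 ($58), Car 63→Request R4 ($47), Car 31→Request R2 ($41), Car 12→Request R3 ($63) — total 58+47+41+63 = $209.
Max-entry greedy (repeatedly take the single best remaining cell) gives $207, worse by 2.
Next-best assignment: Car 106→Request R4, Car 63→Request R1, Car 31→Request R2, Car 12→Request R3 = $207.
Swapping Car 31↔Car 106 (Car 31→Request R1 $52, Car 106→Request R2 $18) loses 29.
Car 31's own top request is Request R1 ($52), but forcing Car 31→Request R1 and reassigning the rest optimally gives only $205 — worse by 4.

Car 31 receives Request R2.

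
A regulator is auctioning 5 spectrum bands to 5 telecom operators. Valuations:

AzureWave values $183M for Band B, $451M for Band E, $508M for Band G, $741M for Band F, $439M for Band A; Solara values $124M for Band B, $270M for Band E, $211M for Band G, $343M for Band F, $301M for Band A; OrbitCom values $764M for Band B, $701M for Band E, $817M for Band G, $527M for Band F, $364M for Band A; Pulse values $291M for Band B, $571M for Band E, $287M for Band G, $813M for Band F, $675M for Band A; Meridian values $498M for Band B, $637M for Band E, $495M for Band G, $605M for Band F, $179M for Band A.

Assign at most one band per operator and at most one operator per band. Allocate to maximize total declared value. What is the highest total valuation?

Optimal: AzureWave→Band F ($741M), Solara→Band G ($211M), OrbitCom→Band B ($764M), Pulse→Band A ($675M), Meridian→Band E ($637M) — total 741+211+764+675+637 = $3028M.
Max-entry greedy (repeatedly take the single best remaining cell) gives $2830M, worse by 198.
No other one-to-one assignment exceeds $3028M.

Max total: $3028M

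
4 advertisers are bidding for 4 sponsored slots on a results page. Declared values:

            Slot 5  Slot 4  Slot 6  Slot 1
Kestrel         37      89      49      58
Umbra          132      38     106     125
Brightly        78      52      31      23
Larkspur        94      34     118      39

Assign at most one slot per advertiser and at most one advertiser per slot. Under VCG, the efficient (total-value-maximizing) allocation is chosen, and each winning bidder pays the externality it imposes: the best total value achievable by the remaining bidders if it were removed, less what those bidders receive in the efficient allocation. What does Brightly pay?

Efficient allocation: Kestrel→Slot 4 ($89), Umbra→Slot 1 ($125), Brightly→Slot 5 ($78), Larkspur→Slot 6 ($118); total welfare W = $410.
Brightly receives Slot 5 at value $78, so the others get W − 78 = $332.
Without Brightly: best allocation of the remaining 3 bidders over all 4 slots is Kestrel→Slot 4 ($89), Umbra→Slot 5 ($132), Larkspur→Slot 6 ($118), total $339.
VCG payment = (others' best without Brightly) − (others' welfare with Brightly) = 339 − 332 = $7.

Brightly pays $7.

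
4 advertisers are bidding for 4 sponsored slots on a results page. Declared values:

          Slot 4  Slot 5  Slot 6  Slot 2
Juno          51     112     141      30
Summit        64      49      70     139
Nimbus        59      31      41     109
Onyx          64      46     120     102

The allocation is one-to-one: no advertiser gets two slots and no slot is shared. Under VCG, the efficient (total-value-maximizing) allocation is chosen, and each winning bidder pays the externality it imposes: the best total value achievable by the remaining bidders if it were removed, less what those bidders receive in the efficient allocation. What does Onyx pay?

Onyx pays $29.

Efficient allocation: Juno→Slot 5 ($112), Summit→Slot 2 ($139), Nimbus→Slot 4 ($59), Onyx→Slot 6 ($120); total welfare W = $430.
Onyx receives Slot 6 at value $120, so the others get W − 120 = $310.
Without Onyx: best allocation of the remaining 3 bidders over all 4 slots is Juno→Slot 6 ($141), Summit→Slot 2 ($139), Nimbus→Slot 4 ($59), total $339.
VCG payment = (others' best without Onyx) − (others' welfare with Onyx) = 339 − 310 = $29.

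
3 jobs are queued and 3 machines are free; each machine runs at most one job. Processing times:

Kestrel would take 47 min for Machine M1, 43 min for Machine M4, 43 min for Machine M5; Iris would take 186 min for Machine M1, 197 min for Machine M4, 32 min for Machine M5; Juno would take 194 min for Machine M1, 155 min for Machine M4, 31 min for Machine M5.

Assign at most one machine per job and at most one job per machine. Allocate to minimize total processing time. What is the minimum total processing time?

Minimum total: 234 min

Optimal: Kestrel→Machine M1 (47 min), Iris→Machine M5 (32 min), Juno→Machine M4 (155 min) — total 47+32+155 = 234 min.
Swapping Juno↔Iris (Juno→Machine M5 31 min, Iris→Machine M4 197 min) adds 41.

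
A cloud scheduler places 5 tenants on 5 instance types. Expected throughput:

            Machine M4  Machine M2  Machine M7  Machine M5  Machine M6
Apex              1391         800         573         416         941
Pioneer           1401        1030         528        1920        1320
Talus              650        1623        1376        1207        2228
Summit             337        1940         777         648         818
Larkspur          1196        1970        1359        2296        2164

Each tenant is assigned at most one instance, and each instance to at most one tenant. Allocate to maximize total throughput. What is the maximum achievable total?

This is a one-to-one assignment (maximum-weight bipartite matching).
Optimal: Apex→Machine M4 (1391 ops/s), Pioneer→Machine M5 (1920 ops/s), Talus→Machine M6 (2228 ops/s), Summit→Machine M2 (1940 ops/s), Larkspur→Machine M7 (1359 ops/s) — total 1391+1920+2228+1940+1359 = 8838 ops/s.
Column-greedy (each instance in turn goes to its best remaining tenant) gives 6336 ops/s, worse by 2502.
Swapping Talus↔Larkspur (Talus→Machine M7 1376 ops/s, Larkspur→Machine M6 2164 ops/s) loses 47.

Max total: 8838 ops/s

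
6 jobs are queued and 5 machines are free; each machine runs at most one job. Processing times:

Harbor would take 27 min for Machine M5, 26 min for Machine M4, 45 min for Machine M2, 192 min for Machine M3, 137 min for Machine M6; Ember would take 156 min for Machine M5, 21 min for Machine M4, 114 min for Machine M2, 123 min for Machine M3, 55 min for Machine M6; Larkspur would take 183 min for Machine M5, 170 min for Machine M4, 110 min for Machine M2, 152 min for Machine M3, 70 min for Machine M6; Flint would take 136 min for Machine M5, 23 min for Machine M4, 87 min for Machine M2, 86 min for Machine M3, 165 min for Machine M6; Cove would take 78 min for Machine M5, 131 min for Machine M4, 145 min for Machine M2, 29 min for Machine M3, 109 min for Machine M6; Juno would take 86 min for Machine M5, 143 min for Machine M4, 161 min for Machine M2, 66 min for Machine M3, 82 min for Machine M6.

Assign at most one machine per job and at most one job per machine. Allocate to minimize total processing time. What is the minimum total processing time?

Minimum total: 234 min

Optimal: Harbor→Machine M5 (27 min), Ember→Machine M4 (21 min), Flint→Machine M2 (87 min), Cove→Machine M3 (29 min), Larkspur→Machine M6 (70 min) — total 27+21+87+29+70 = 234 min.
Row-greedy (each job in turn takes its cheapest remaining machine) gives 355 min, worse by 121.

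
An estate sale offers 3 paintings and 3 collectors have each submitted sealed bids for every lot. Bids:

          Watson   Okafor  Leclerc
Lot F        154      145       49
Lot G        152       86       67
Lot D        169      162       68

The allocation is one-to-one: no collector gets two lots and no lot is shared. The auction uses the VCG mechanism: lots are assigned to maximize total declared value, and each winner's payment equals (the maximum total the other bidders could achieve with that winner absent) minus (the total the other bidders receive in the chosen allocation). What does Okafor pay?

Okafor pays $15.

Efficient allocation: Watson→Lot F ($154), Okafor→Lot D ($162), Leclerc→Lot G ($67); total welfare W = $383.
Okafor receives Lot D at value $162, so the others get W − 162 = $221.
Without Okafor: best allocation of the remaining 2 bidders over all 3 lots is Watson→Lot D ($169), Leclerc→Lot G ($67), total $236.
VCG payment = (others' best without Okafor) − (others' welfare with Okafor) = 236 − 221 = $15.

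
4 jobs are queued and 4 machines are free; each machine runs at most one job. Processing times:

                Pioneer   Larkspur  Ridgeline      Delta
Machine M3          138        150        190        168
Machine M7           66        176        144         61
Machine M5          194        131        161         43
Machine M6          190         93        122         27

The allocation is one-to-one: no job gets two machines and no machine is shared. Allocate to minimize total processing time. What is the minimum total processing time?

Min total: 381 min

Optimal: Pioneer→Machine M7 (66 min), Larkspur→Machine M3 (150 min), Ridgeline→Machine M6 (122 min), Delta→Machine M5 (43 min) — total 66+150+122+43 = 381 min.
Min-entry greedy (repeatedly take the single cheapest remaining cell) gives 414 min, worse by 33.
Next-best assignment: Pioneer→Machine M7, Larkspur→Machine M6, Ridgeline→Machine M3, Delta→Machine M5 = 392 min.
Checked against all permutations: 381 min is optimal.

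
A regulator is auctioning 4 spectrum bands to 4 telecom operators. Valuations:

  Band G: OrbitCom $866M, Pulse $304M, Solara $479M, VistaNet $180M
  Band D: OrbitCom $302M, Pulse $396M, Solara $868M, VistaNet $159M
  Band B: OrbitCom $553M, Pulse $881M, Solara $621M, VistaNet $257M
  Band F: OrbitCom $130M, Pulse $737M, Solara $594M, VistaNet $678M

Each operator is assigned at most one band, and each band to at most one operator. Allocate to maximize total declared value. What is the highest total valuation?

Max total: $3293M

This is a one-to-one assignment (maximum-weight bipartite matching).
Optimal: OrbitCom→Band G ($866M), Pulse→Band B ($881M), Solara→Band D ($868M), VistaNet→Band F ($678M) — total 866+881+868+678 = $3293M.
Next-best assignment: OrbitCom→Band G, Pulse→Band F, Solara→Band D, VistaNet→Band B = $2728M.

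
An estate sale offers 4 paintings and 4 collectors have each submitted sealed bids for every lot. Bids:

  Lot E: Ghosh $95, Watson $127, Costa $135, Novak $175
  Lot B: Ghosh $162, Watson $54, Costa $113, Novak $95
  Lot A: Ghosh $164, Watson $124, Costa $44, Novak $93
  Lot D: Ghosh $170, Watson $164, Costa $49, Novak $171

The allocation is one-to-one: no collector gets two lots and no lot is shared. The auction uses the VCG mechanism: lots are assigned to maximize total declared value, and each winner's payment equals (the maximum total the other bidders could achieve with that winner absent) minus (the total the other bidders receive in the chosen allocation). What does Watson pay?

Efficient allocation: Ghosh→Lot A ($164), Watson→Lot D ($164), Costa→Lot B ($113), Novak→Lot E ($175); total welfare W = $616.
Watson receives Lot D at value $164, so the others get W − 164 = $452.
Without Watson: best allocation of the remaining 3 bidders over all 4 lots is Ghosh→Lot A ($164), Costa→Lot E ($135), Novak→Lot D ($171), total $470.
VCG payment = (others' best without Watson) − (others' welfare with Watson) = 470 − 452 = $18.

Watson pays $18.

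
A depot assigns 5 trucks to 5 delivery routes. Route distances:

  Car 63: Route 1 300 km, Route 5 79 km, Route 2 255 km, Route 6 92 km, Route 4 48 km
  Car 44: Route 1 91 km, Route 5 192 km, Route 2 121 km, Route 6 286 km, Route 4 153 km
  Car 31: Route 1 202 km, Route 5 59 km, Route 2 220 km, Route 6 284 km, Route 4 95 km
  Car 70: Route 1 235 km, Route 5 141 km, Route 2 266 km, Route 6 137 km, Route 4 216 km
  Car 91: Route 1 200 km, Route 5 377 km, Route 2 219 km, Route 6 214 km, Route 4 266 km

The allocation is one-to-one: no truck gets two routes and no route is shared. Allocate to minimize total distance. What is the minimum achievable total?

Treat this as an assignment problem: match each truck to one route.
Optimal: Car 63→Route 4 (48 km), Car 44→Route 1 (91 km), Car 31→Route 5 (59 km), Car 70→Route 6 (137 km), Car 91→Route 2 (219 km) — total 48+91+59+137+219 = 554 km.
Column-greedy (each route in turn goes to its cheapest remaining truck) gives 677 km, worse by 123.

Minimum total: 554 km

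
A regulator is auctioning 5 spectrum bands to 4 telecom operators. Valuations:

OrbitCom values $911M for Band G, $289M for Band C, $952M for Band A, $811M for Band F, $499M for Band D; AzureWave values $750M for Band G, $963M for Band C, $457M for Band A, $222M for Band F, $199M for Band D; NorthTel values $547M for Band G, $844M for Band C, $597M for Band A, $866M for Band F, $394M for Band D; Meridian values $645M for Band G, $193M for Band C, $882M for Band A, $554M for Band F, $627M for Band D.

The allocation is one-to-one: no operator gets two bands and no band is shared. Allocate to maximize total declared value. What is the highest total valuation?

Maximum total: $3622M

Treat this as an assignment problem: match each operator to one band.
Optimal: OrbitCom→Band G ($911M), AzureWave→Band C ($963M), NorthTel→Band F ($866M), Meridian→Band A ($882M) — total 911+963+866+882 = $3622M.
Row-greedy (each operator in turn takes its best remaining band) gives $3426M, worse by 196.
Swapping AzureWave↔NorthTel (AzureWave→Band F $222M, NorthTel→Band C $844M) loses 763.
Checked against all permutations: $3622M is optimal.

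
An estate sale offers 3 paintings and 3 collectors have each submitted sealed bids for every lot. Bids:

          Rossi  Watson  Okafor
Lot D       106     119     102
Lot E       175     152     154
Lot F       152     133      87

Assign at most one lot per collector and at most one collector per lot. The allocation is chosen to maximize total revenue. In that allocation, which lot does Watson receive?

Watson receives Lot D.

Optimal: Rossi→Lot F ($152), Watson→Lot D ($119), Okafor→Lot E ($154) — total 152+119+154 = $425.
Row-greedy (each collector in turn takes its best remaining lot) gives $410, worse by 15.
Swapping Rossi↔Watson (Rossi→Lot D $106, Watson→Lot F $133) loses 32.
Watson's own top lot is Lot E ($152), but forcing Watson→Lot E and reassigning the rest optimally gives only $406 — worse by 19.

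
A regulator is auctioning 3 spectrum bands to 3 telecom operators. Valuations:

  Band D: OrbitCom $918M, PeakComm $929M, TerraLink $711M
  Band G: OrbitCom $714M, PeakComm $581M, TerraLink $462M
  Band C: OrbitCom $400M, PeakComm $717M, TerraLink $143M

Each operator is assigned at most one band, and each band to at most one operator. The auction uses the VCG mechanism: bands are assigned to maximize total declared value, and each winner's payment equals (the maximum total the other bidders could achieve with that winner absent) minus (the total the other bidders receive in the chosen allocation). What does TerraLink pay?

TerraLink pays $212M.

Efficient allocation: OrbitCom→Band G ($714M), PeakComm→Band C ($717M), TerraLink→Band D ($711M); total welfare W = $2142M.
TerraLink receives Band D at value $711M, so the others get W − 711 = $1431M.
Without TerraLink: best allocation of the remaining 2 bidders over all 3 bands is OrbitCom→Band G ($714M), PeakComm→Band D ($929M), total $1643M.
VCG payment = (others' best without TerraLink) − (others' welfare with TerraLink) = 1643 − 1431 = $212M.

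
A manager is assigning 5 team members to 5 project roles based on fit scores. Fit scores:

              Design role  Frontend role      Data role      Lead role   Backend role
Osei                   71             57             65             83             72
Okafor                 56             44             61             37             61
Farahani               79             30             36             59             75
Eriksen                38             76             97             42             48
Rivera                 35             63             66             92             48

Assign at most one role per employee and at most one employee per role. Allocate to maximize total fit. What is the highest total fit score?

Optimal: Osei→Frontend role (57 pts), Okafor→Backend role (61 pts), Farahani→Design role (79 pts), Eriksen→Data role (97 pts), Rivera→Lead role (92 pts) — total 57+61+79+97+92 = 386 pts.
Row-greedy (each employee in turn takes its best remaining role) gives 347 pts, worse by 39.
No other one-to-one assignment exceeds 386 pts.

Maximum total: 386 pts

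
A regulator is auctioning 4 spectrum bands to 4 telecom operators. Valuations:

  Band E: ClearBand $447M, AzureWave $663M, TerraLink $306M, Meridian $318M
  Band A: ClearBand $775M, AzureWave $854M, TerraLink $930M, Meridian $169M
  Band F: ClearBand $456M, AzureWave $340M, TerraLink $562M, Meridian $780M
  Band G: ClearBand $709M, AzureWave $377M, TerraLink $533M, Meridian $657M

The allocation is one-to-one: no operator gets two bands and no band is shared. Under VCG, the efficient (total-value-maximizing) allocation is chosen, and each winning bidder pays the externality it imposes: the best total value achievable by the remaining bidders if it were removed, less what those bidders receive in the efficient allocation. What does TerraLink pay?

Efficient allocation: ClearBand→Band G ($709M), AzureWave→Band E ($663M), TerraLink→Band A ($930M), Meridian→Band F ($780M); total welfare W = $3082M.
TerraLink receives Band A at value $930M, so the others get W − 930 = $2152M.
Without TerraLink: best allocation of the remaining 3 bidders over all 4 bands is ClearBand→Band G ($709M), AzureWave→Band A ($854M), Meridian→Band F ($780M), total $2343M.
VCG payment = (others' best without TerraLink) − (others' welfare with TerraLink) = 2343 − 2152 = $191M.

TerraLink pays $191M.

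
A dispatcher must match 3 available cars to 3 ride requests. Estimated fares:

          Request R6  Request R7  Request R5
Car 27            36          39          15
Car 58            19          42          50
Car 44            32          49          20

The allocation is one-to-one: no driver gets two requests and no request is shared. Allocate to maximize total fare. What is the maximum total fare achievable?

Optimal: Car 27→Request R6 ($36), Car 58→Request R5 ($50), Car 44→Request R7 ($49) — total 36+50+49 = $135.

Maximum total: $135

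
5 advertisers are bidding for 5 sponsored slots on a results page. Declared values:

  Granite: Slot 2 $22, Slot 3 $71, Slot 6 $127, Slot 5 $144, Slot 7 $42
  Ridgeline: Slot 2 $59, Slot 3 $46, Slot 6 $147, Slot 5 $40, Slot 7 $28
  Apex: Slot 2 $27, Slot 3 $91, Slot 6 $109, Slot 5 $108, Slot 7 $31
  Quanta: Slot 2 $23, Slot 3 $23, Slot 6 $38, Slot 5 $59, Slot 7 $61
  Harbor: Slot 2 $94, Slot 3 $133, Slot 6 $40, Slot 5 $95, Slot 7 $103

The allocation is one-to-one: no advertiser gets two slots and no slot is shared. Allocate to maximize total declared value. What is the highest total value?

This is a one-to-one assignment (maximum-weight bipartite matching).
Optimal: Granite→Slot 5 ($144), Ridgeline→Slot 6 ($147), Apex→Slot 3 ($91), Quanta→Slot 7 ($61), Harbor→Slot 2 ($94) — total 144+147+91+61+94 = $537.
Max-entry greedy (repeatedly take the single best remaining cell) gives $512, worse by 25.
Swapping Quanta↔Granite (Quanta→Slot 5 $59, Granite→Slot 7 $42) loses 104.
No other one-to-one assignment exceeds $537.

Max total: $537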